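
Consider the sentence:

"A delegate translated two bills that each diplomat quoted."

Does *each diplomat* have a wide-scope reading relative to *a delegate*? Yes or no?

The target quantifier *each diplomat* is part of the relative clause *that each diplomat quoted* modifying *two bills*.
Relative clauses are scope islands: a quantifier cannot QR out of a relative clause to take scope in the matrix clause.
So *each diplomat* cannot raise high enough to outscope *a delegate*; only the surface ordering *a delegate* > *each diplomat* is available.
(Only the surface reading survives: one fixed delegate with respect to all the relevant diplomats.)

No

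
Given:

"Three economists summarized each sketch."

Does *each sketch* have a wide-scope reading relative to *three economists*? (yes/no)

Yes

*each sketch* and *three economists* are in the same minimal clause.
No island intervenes, so both surface and inverse scope are derivable.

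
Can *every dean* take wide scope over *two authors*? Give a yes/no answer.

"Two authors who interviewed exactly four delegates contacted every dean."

Yes

*every dean* is a matrix argument; only *two authors* is modified by the relative clause *who interviewed exactly four delegates*, so the RC island is irrelevant to the target quantifier.
Since no island is crossed, the inverse ordering is licensed alongside surface scope.
The sentence is scopally ambiguous between *two authors* > *every dean* and *every dean* > *two authors*.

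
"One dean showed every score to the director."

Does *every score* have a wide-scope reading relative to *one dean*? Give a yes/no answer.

*every score* is the matrix object and *one dean* the matrix subject; the two are clausemates.
Ordinary QR to a clause-peripheral position gives the wide-scope LF for the lower DP.

Yes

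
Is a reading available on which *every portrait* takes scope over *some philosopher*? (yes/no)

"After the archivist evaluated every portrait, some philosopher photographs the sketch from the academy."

The target quantifier *every portrait* is part of the adjunct clause *after the archivist evaluated every portrait*.
Since the clause is an adjunct (not a complement), the Adjunct Condition blocks QR across its edge.
So *every portrait* cannot raise to a position above *some philosopher*.

No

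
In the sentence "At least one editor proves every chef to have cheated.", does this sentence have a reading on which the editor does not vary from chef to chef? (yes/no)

Yes

The described interpretation is the *at least one editor* > *every chef* scoping.
That is the surface-scope ordering, which is always one of the available readings — island constraints only ever restrict inverse scope.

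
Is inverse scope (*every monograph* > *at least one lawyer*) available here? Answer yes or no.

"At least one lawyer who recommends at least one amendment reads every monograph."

Yes

*every monograph* sits in the matrix clause, not in the relative clause on *at least one lawyer*.
QR within a single clause is free, so the lower quantifier may take scope over the higher one.
The sentence is scopally ambiguous between *at least one lawyer* > *every monograph* and *every monograph* > *at least one lawyer*.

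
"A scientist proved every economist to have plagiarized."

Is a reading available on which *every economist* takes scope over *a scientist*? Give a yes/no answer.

Yes

*every economist* is an ECM subject; ECM complements are not islands, and the embedded quantifier may take matrix scope.
Nothing blocks QR of the lower DP to a position above the higher one, so inverse scope is available.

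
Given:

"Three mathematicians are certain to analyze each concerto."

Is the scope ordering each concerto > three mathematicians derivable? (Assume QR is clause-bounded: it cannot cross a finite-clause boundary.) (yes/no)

*each concerto* is inside a raising infinitive, which is transparent to QR (no CP barrier), so it behaves as a matrix argument.
Since no island is crossed, the inverse ordering is licensed alongside surface scope.
So *each concerto* > *three mathematicians* is among the available readings.

Yes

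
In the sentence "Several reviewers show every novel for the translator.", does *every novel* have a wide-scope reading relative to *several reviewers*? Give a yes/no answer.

Yes

*every novel* and *several reviewers* are in the same minimal clause.
Since no island is crossed, the inverse ordering is licensed alongside surface scope.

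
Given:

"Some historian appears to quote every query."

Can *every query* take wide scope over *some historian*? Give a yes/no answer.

Raising constructions are monoclausal for scope purposes; *every query* is not separated from *some historian* by any island.
QR within a single clause is free, so the lower quantifier may take scope over the higher one.

Yes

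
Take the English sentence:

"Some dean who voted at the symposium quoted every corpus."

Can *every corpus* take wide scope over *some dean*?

Yes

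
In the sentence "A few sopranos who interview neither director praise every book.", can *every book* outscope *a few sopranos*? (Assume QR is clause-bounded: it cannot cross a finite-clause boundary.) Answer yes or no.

Yes

The relative clause *who interview neither director* modifies *a few sopranos*, but *every book* is not inside that relative clause — it is an argument of the matrix verb.
Nothing blocks QR of the lower DP to a position above the higher one, so inverse scope is available.
The sentence is scopally ambiguous between *a few sopranos* > *every book* and *every book* > *a few sopranos*.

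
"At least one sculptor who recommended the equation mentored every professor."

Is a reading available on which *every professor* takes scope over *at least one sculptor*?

The RC *who recommended the equation* is an island, but *every professor* is not inside it — it is the matrix object, a clausemate of *at least one sculptor*.
Clause-internal QR can adjoin the lower DP above the subject, yielding the inverse reading.

Yes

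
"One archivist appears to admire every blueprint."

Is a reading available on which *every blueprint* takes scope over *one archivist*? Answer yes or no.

Infinitival complements of raising predicates do not block QR; *every blueprint* and *one archivist* are effectively clausemates.
Ordinary QR to a clause-peripheral position gives the wide-scope LF for the lower DP.

Yes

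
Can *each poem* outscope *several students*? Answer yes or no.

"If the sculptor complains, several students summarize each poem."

Yes

The adjunct clause does not contain *each poem*, which is the matrix object.
Nothing blocks QR of the lower DP to a position above the higher one, so inverse scope is available.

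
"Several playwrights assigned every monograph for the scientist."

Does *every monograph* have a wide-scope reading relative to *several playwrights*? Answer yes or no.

Both DPs are arguments of the same predicate; there is no clause or island boundary between them.
QR within a single clause is free, so the lower quantifier may take scope over the higher one.

Yes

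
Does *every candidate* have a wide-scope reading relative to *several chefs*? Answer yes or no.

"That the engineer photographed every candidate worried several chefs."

*every candidate* is embedded in the sentential subject *that the engineer photographed every candidate*.
Subjects — clausal subjects included — are islands for extraction, and QR is no exception.
So *every candidate* cannot raise to a position above *several chefs*.

No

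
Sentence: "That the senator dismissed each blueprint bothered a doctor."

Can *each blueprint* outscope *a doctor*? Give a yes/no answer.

Structurally, *each blueprint* is inside the sentential subject *that the senator dismissed each blueprint*.
Sentential subjects are islands: a quantifier inside the subject clause cannot raise over the matrix predicate.
The ordering *each blueprint* > *a doctor* is therefore underivable.

No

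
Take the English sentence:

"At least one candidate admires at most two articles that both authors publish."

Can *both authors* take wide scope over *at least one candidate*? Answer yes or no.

No

*both authors* occurs within the relative clause *that both authors publish* modifying *at most two articles*.
Quantifiers inside a relative clause are trapped there; the RC boundary blocks QR.
*both authors* > *at least one candidate* would require crossing that boundary, which is illicit.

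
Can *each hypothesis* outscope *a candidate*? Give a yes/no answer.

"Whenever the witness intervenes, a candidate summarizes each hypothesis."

The adjunct island is irrelevant here — *each hypothesis* and *a candidate* are both in the matrix clause.
Clause-internal QR can adjoin the lower DP above the subject, yielding the inverse reading.

Yes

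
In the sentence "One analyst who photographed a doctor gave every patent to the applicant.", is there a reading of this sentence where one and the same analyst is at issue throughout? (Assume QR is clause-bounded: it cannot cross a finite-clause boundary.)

This is the *one analyst* > *every patent* reading.
That is the surface-scope ordering, which is always one of the available readings — island constraints only ever restrict inverse scope.

Yes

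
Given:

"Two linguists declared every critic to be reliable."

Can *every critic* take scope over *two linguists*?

Yes

The ECM infinitive is scope-transparent — *every critic* is free to raise above *two linguists*.
QR within a single clause is free, so the lower quantifier may take scope over the higher one.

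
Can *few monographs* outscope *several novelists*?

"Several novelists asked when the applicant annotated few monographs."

No

Structurally, *few monographs* is inside the embedded question *when the applicant annotated few monographs*.
Embedded wh-clauses are opaque for QR, so the quantifier stays inside the question.
So the wide-scope reading for *few monographs* is blocked.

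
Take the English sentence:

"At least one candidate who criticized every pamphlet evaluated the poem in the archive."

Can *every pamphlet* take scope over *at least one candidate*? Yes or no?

No

The DP *every pamphlet* is contained in the relative clause *who criticized every pamphlet*.
A relative clause is a scope island — quantifier raising cannot cross its boundary.
So *every pamphlet* cannot raise high enough to outscope *at least one candidate*; only the surface ordering *at least one candidate* > *every pamphlet* is available.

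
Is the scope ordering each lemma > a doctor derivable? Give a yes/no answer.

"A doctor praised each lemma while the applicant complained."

The adjunct clause does not contain *each lemma*, which is the matrix object.
Since no island is crossed, the inverse ordering is licensed alongside surface scope.

Yes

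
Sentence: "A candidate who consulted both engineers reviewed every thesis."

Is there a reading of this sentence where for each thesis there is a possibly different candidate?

Yes

This is the *every thesis* > *a candidate* reading.
*every thesis* sits in the matrix clause, not in the relative clause on *a candidate*.
Nothing blocks QR of the lower DP to a position above the higher one, so inverse scope is available.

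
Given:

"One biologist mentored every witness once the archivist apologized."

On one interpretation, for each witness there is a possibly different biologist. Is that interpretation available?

The paraphrase describes the scope ordering *every witness* > *one biologist*.
Although there is an adjunct clause, *every witness* is in the main clause, not inside the adjunct.
Ordinary QR to a clause-peripheral position gives the wide-scope LF for the lower DP.
So *every witness* > *one biologist* is among the available readings.

Yes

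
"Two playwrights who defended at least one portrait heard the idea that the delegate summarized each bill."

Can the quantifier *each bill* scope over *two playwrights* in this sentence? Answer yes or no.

No

*each bill* sits inside the complex NP *the idea that the delegate summarized each bill*.
The complex NP is opaque for QR — the quantifier is frozen inside the noun's complement.
There is no licit LF on which *each bill* c-commands *two playwrights*.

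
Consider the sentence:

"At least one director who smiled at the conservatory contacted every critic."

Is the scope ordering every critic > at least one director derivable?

Yes

Although the sentence contains a relative clause (*who smiled at the conservatory*), *every critic* is outside it, in the matrix VP.
No island intervenes, so both surface and inverse scope are derivable.
The sentence is scopally ambiguous between *at least one director* > *every critic* and *every critic* > *at least one director*.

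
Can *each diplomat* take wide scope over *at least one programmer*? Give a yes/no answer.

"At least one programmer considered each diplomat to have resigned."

Yes

The ECM infinitive is scope-transparent — *each diplomat* is free to raise above *at least one programmer*.
Nothing blocks QR of the lower DP to a position above the higher one, so inverse scope is available.
So *each diplomat* > *at least one programmer* is among the available readings.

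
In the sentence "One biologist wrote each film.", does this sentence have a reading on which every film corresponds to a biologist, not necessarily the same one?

The described interpretation is the *each film* > *one biologist* scoping.
Both DPs are arguments of the same predicate; there is no clause or island boundary between them.
Nothing blocks QR of the lower DP to a position above the higher one, so inverse scope is available.

Yes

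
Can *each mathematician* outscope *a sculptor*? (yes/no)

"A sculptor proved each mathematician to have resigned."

*each mathematician* is an ECM subject; ECM complements are not islands, and the embedded quantifier may take matrix scope.
Ordinary QR to a clause-peripheral position gives the wide-scope LF for the lower DP.
Both orderings are possible: *a sculptor* > *each mathematician* and *each mathematician* > *a sculptor*.

Yes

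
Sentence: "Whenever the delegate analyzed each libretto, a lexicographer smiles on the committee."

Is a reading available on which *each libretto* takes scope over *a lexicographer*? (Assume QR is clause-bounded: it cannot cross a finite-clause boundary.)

No

The target quantifier *each libretto* is part of the adjunct clause *whenever the delegate analyzed each libretto*.
The adjunct-island constraint bars QR out of an adverbial clause.
There is no licit LF on which *each libretto* c-commands *a lexicographer*.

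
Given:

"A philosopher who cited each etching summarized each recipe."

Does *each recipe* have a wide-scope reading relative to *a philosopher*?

Yes

*each recipe* sits in the matrix clause, not in the relative clause on *a philosopher*.
Clause-internal QR can adjoin the lower DP above the subject, yielding the inverse reading.
So *each recipe* > *a philosopher* is among the available readings.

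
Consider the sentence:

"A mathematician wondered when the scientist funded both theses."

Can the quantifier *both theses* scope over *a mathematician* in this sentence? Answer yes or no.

No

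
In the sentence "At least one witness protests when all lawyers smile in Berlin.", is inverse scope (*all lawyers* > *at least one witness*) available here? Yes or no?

The target quantifier *all lawyers* is part of the adjunct clause *when all lawyers smile in Berlin*.
Since the clause is an adjunct (not a complement), the Adjunct Condition blocks QR across its edge.
Hence only narrow scope for *all lawyers* (under *at least one witness*) survives.

No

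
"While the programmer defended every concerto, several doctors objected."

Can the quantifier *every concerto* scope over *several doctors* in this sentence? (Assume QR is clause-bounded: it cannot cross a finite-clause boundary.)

No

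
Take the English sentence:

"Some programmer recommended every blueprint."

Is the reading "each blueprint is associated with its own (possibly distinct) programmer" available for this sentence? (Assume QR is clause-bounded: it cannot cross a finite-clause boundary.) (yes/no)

The described interpretation is the *every blueprint* > *some programmer* scoping.
Both DPs are arguments of the same predicate; there is no clause or island boundary between them.
Nothing blocks QR of the lower DP to a position above the higher one, so inverse scope is available.

Yes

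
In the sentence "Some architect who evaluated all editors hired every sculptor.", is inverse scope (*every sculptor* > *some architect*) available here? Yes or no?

Yes

The relative clause *who evaluated all editors* modifies *some architect*, but *every sculptor* is not inside that relative clause — it is an argument of the matrix verb.
No island intervenes, so both surface and inverse scope are derivable.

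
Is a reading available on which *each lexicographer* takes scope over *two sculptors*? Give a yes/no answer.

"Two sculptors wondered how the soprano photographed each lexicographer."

*each lexicographer* sits inside the embedded question *how the soprano photographed each lexicographer*.
QR across an interrogative CP boundary is ruled out as a wh-island violation.
*each lexicographer* is confined to the island and cannot take scope over *two sculptors*.

No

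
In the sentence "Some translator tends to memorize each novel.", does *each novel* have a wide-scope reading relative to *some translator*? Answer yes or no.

Raising constructions are monoclausal for scope purposes; *each novel* is not separated from *some translator* by any island.
With no island boundary between them, the object can take inverse scope over the subject via ordinary QR within the clause.
Both orderings are possible: *some translator* > *each novel* and *each novel* > *some translator*.

Yes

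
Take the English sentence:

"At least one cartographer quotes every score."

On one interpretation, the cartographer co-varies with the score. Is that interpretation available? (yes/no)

Yes

That reading corresponds to *every score* > *at least one cartographer*.
*every score* is the matrix object and *at least one cartographer* the matrix subject; the two are clausemates.
Since no island is crossed, the inverse ordering is licensed alongside surface scope.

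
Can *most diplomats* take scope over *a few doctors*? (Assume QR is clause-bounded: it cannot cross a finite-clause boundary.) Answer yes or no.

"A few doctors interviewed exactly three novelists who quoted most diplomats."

*most diplomats* occurs within the relative clause *who quoted most diplomats* modifying *exactly three novelists*.
QR out of a relative clause is ruled out by the relative-clause island constraint.
The inverse ordering *most diplomats* > *a few doctors* is therefore underivable.

No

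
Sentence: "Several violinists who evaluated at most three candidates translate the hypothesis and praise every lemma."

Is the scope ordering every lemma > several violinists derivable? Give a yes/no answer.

No

Structurally, *every lemma* is inside one conjunct of the coordinate structure (*praise every lemma*).
Asymmetric QR out of one conjunct violates the Coordinate Structure Constraint.
Hence only narrow scope for *every lemma* (under *several violinists*) survives.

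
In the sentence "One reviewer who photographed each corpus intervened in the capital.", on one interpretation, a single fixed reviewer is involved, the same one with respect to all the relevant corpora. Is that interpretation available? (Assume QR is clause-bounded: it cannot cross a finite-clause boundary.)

That reading corresponds to *one reviewer* > *each corpus*.
Nothing needs to raise for *one reviewer* > *each corpus*, so no island constraint is at stake.

Yes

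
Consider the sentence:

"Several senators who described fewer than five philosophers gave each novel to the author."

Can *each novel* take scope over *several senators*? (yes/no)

*each novel* sits in the matrix clause, not in the relative clause on *several senators*.
No island intervenes, so both surface and inverse scope are derivable.

Yes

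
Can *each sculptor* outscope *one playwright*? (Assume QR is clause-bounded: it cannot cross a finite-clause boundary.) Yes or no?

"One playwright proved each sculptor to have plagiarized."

Yes

This is an ECM construction: *each sculptor* is the infinitival subject, Case-marked by the matrix verb, and the infinitive is transparent for QR.
Ordinary QR to a clause-peripheral position gives the wide-scope LF for the lower DP.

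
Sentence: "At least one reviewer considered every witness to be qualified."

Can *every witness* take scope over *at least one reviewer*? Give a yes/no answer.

This is an ECM construction: *every witness* is the infinitival subject, Case-marked by the matrix verb, and the infinitive is transparent for QR.
Since no island is crossed, the inverse ordering is licensed alongside surface scope.
The sentence is scopally ambiguous between *at least one reviewer* > *every witness* and *every witness* > *at least one reviewer*.

Yes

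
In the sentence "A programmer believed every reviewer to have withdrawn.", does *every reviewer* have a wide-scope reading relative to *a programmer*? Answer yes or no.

Yes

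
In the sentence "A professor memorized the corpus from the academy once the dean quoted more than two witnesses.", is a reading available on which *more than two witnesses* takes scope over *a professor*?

No

*more than two witnesses* is embedded in the adjunct clause *once the dean quoted more than two witnesses*.
Adjunct clauses are scope islands: a quantifier inside an adjunct cannot raise into the matrix clause.
*more than two witnesses* is confined to the island and cannot take scope over *a professor*.
(Only the surface reading survives: one fixed professor with respect to all the relevant witnesses.)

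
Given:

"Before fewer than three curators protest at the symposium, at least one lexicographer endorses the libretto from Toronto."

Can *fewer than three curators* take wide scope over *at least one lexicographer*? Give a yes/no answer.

*fewer than three curators* is embedded in the adjunct clause *before fewer than three curators protest at the symposium*.
Adverbial clauses are not L-marked, so they are barriers for QR — the quantifier cannot escape the adjunct.
*fewer than three curators* is confined to the island and cannot take scope over *at least one lexicographer*.

No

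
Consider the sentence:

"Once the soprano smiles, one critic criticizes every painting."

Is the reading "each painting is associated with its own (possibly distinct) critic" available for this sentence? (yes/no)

Yes

The paraphrase describes the scope ordering *every painting* > *one critic*.
Neither queried DP is inside the adjunct, so the adjunct-island constraint does not apply.
Since no island is crossed, the inverse ordering is licensed alongside surface scope.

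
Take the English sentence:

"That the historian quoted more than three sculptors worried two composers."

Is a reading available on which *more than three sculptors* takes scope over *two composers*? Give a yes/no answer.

The DP *more than three sculptors* is contained in the sentential subject *that the historian quoted more than three sculptors*.
Clausal subjects are scope islands; QR from inside the subject into the matrix is barred.
So the wide-scope reading for *more than three sculptors* is blocked.

No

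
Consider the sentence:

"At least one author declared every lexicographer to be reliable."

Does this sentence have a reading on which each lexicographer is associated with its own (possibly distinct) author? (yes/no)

The paraphrase describes the scope ordering *every lexicographer* > *at least one author*.
*every lexicographer* is an ECM subject; ECM complements are not islands, and the embedded quantifier may take matrix scope.
Ordinary QR to a clause-peripheral position gives the wide-scope LF for the lower DP.
The sentence is scopally ambiguous between *at least one author* > *every lexicographer* and *every lexicographer* > *at least one author*.

Yes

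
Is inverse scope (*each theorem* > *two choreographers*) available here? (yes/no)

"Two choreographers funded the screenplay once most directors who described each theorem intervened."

No

*each theorem* occurs within the relative clause *who described each theorem*, which is itself inside the adjunct *once most directors who described each theorem intervened*.
Two island boundaries intervene — the relative clause and the adjunct. Either alone would block QR.
Hence only narrow scope for *each theorem* (under *two choreographers*) survives.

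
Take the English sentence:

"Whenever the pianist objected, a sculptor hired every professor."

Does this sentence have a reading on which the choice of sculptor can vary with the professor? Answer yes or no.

Yes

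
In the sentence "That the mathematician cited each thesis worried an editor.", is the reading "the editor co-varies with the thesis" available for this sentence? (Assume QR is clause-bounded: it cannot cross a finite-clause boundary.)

That reading corresponds to *each thesis* > *an editor*.
The target quantifier *each thesis* is part of the sentential subject *that the mathematician cited each thesis*.
The Sentential Subject Constraint rules out raising the quantifier out of the that-clause subject.
There is no licit LF on which *each thesis* c-commands *an editor*.

No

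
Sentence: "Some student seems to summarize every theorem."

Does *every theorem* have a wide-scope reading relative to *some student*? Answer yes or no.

Raising constructions are monoclausal for scope purposes; *every theorem* is not separated from *some student* by any island.
QR within a single clause is free, so the lower quantifier may take scope over the higher one.
So *every theorem* > *some student* is among the available readings.

Yes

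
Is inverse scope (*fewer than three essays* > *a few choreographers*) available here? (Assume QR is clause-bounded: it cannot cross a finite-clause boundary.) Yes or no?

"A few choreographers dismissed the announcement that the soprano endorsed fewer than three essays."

The target quantifier *fewer than three essays* is part of the complex NP *the announcement that the soprano endorsed fewer than three essays*.
The Complex NP Constraint bars QR out of the complement clause of a noun.
The inverse ordering *fewer than three essays* > *a few choreographers* is therefore underivable.

No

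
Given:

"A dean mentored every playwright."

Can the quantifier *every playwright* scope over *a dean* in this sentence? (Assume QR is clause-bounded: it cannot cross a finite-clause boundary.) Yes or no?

*every playwright* and *a dean* are in the same minimal clause.
Nothing blocks QR of the lower DP to a position above the higher one, so inverse scope is available.

Yes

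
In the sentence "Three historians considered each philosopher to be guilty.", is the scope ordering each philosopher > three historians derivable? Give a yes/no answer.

Yes

The ECM infinitive is scope-transparent — *each philosopher* is free to raise above *three historians*.
Clause-internal QR can adjoin the lower DP above the subject, yielding the inverse reading.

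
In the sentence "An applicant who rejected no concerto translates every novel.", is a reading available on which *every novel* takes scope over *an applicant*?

Yes

*every novel* is a matrix argument; only *an applicant* is modified by the relative clause *who rejected no concerto*, so the RC island is irrelevant to the target quantifier.
Clause-internal QR can adjoin the lower DP above the subject, yielding the inverse reading.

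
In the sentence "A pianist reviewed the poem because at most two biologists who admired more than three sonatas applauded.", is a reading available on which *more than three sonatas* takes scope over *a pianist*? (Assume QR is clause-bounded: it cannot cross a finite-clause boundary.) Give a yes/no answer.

The DP *more than three sonatas* is contained in the relative clause *who admired more than three sonatas*, which is itself inside the adjunct *because at most two biologists who admired more than three sonatas applauded*.
The quantifier would have to escape first the RC and then the adjunct — two independent island violations.
*more than three sonatas* is confined to the island and cannot take scope over *a pianist*.

No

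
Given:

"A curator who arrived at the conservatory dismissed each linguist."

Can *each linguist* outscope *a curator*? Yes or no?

Yes

The relative clause *who arrived at the conservatory* modifies *a curator*, but *each linguist* is not inside that relative clause — it is an argument of the matrix verb.
With no island boundary between them, the object can take inverse scope over the subject via ordinary QR within the clause.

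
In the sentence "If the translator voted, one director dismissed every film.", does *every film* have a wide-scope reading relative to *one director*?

The adjunct clause does not contain *every film*, which is the matrix object.
With no island boundary between them, the object can take inverse scope over the subject via ordinary QR within the clause.

Yes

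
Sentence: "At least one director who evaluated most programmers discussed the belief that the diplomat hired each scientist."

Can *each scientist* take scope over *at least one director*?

No

*each scientist* is embedded in the complex NP *the belief that the diplomat hired each scientist*.
The Complex NP Constraint bars QR out of the complement clause of a noun.
Hence only narrow scope for *each scientist* (under *at least one director*) survives.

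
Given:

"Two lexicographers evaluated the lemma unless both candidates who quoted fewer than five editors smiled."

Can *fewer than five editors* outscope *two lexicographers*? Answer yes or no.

No

The DP *fewer than five editors* is contained in the relative clause *who quoted fewer than five editors*, which is itself inside the adjunct *unless both candidates who quoted fewer than five editors smiled*.
Both the relative clause and the enclosing adjunct are scope islands; QR cannot cross either.
So *fewer than five editors* cannot raise to a position above *two lexicographers*.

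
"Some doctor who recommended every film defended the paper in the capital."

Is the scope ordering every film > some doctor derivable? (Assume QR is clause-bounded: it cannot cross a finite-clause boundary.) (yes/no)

Structurally, *every film* is inside the relative clause *who recommended every film*.
A relative clause is a scope island — quantifier raising cannot cross its boundary.
So *every film* cannot raise high enough to outscope *some doctor*; only the surface ordering *some doctor* > *every film* is available.
(Only the surface reading survives: one fixed doctor with respect to all the relevant films.)

No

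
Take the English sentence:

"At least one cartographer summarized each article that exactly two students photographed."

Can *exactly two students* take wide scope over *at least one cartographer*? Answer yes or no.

No

*exactly two students* is embedded in the relative clause *that exactly two students photographed* modifying *each article*.
Quantifiers inside a relative clause are trapped there; the RC boundary blocks QR.
*exactly two students* is confined to the island and cannot take scope over *at least one cartographer*.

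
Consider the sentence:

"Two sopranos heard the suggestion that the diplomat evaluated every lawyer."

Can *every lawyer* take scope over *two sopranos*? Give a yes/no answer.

The target quantifier *every lawyer* is part of the complex NP *the suggestion that the diplomat evaluated every lawyer*.
The Complex NP Constraint bars QR out of the complement clause of a noun.
So the wide-scope reading for *every lawyer* is blocked.

No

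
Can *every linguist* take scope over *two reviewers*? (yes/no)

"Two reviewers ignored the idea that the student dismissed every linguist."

No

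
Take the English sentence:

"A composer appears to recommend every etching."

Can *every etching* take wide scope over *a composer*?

Yes

The matrix predicate is a raising verb, whose infinitival complement is not a scope island — *every etching* can QR into the matrix clause.
Clause-internal QR can adjoin the lower DP above the subject, yielding the inverse reading.
So *every etching* > *a composer* is among the available readings.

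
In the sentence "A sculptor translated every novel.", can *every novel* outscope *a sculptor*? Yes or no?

Yes

*every novel* is the matrix object and *a sculptor* the matrix subject; the two are clausemates.
QR within a single clause is free, so the lower quantifier may take scope over the higher one.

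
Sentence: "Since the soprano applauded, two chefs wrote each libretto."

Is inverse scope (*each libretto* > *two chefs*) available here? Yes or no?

Yes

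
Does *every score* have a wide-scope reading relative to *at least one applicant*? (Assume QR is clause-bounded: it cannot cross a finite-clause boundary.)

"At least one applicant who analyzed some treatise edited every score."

Although the sentence contains a relative clause (*who analyzed some treatise*), *every score* is outside it, in the matrix VP.
Ordinary QR to a clause-peripheral position gives the wide-scope LF for the lower DP.

Yes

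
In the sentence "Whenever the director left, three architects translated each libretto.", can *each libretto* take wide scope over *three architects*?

Yes

*each libretto* is a matrix argument; the adjunct is an island but the target quantifier is outside it.
Ordinary QR to a clause-peripheral position gives the wide-scope LF for the lower DP.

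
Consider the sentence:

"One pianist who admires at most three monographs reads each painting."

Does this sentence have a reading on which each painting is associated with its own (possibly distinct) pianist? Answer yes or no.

The described interpretation is the *each painting* > *one pianist* scoping.
*each painting* is a matrix argument; only *one pianist* is modified by the relative clause *who admires at most three monographs*, so the RC island is irrelevant to the target quantifier.
Clause-internal QR can adjoin the lower DP above the subject, yielding the inverse reading.
So *each painting* > *one pianist* is among the available readings.

Yes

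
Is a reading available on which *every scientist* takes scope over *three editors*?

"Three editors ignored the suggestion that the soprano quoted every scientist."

No

*every scientist* sits inside the complex NP *the suggestion that the soprano quoted every scientist*.
A that-clause complement to a noun is an island; QR cannot cross the NP boundary.
So *every scientist* cannot raise to a position above *three editors*.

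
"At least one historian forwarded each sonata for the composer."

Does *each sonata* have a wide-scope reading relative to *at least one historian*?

*at least one historian* and *each sonata* are co-arguments of the matrix verb, with nothing but a clause-internal boundary between them.
No island intervenes, so both surface and inverse scope are derivable.
Both orderings are possible: *at least one historian* > *each sonata* and *each sonata* > *at least one historian*.

Yes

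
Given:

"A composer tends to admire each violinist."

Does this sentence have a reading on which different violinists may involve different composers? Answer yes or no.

Yes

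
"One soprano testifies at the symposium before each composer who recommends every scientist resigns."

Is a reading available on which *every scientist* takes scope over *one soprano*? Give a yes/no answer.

No

*every scientist* occurs within the relative clause *who recommends every scientist*, which is itself inside the adjunct *before each composer who recommends every scientist resigns*.
Nested islands: the RC island is itself inside an adjunct island, so wide scope is doubly excluded.
There is no licit LF on which *every scientist* c-commands *one soprano*.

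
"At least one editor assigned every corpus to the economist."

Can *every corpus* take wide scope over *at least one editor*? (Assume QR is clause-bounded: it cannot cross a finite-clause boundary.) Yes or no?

Yes

Both DPs are arguments of the same predicate; there is no clause or island boundary between them.
Ordinary QR to a clause-peripheral position gives the wide-scope LF for the lower DP.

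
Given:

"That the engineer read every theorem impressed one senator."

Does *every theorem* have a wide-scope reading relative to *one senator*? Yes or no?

No

*every theorem* is embedded in the sentential subject *that the engineer read every theorem*.
Subjects — clausal subjects included — are islands for extraction, and QR is no exception.
*every theorem* is confined to the island and cannot take scope over *one senator*.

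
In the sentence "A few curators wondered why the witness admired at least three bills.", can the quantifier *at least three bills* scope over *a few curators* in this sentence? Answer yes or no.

The target quantifier *at least three bills* is part of the embedded question *why the witness admired at least three bills*.
The wh-island constraint blocks QR out of an embedded interrogative.
There is no licit LF on which *at least three bills* c-commands *a few curators*.

No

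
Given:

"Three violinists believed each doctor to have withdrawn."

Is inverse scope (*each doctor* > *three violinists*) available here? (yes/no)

*each doctor* is an ECM subject; ECM complements are not islands, and the embedded quantifier may take matrix scope.
QR within a single clause is free, so the lower quantifier may take scope over the higher one.

Yes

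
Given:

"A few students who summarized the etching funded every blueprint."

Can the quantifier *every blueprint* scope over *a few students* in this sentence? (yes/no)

Yes

*every blueprint* sits in the matrix clause, not in the relative clause on *a few students*.
Clause-internal QR can adjoin the lower DP above the subject, yielding the inverse reading.
So *every blueprint* > *a few students* is among the available readings.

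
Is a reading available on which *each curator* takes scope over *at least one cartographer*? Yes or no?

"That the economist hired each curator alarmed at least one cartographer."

No

*each curator* sits inside the sentential subject *that the economist hired each curator*.
Clausal subjects are scope islands; QR from inside the subject into the matrix is barred.
*each curator* is confined to the island and cannot take scope over *at least one cartographer*.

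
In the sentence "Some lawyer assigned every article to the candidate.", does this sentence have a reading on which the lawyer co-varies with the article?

Yes

The paraphrase describes the scope ordering *every article* > *some lawyer*.
Both DPs are arguments of the same predicate; there is no clause or island boundary between them.
Nothing blocks QR of the lower DP to a position above the higher one, so inverse scope is available.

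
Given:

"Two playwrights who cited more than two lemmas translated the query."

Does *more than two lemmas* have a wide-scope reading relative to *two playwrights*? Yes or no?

*more than two lemmas* is embedded in the relative clause *who cited more than two lemmas*.
The relative clause forms an island for QR, so the quantifier is confined to the head noun's restrictor.
*more than two lemmas* > *two playwrights* would require crossing that boundary, which is illicit.

No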